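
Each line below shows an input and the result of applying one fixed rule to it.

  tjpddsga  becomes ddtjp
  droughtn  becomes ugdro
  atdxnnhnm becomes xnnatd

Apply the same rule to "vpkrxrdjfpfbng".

rxrdjfpfvpk

The transformation: delete the last 3 characters, then move the first 3 characters to the end (rotate left by 3).
"vpkrxrdjfpfbng" → "rxrdjfpfvpk".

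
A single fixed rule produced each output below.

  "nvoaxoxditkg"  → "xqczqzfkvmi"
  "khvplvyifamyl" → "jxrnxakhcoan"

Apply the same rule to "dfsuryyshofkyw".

huwtaaujqhmay

In each case the input is transformed by: delete the first character, then shift every letter 2 places forward in the alphabet (wrapping around).
For "dfsuryyshofkyw", step one produces "fsuryyshofkyw"; step two turns that into "huwtaaujqhmay".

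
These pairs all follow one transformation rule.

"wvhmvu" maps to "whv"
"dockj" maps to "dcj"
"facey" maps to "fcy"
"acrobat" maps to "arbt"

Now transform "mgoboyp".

moop

The pattern: keep every other character starting from the first (positions 1st, 3rd, 5th, ...).
For "mgoboyp" the result is "moop".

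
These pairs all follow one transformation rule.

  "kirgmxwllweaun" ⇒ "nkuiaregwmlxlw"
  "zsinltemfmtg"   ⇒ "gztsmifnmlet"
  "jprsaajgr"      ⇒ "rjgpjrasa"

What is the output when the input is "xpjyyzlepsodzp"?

In each case the input is transformed by: reverse the string, then take characters alternately from the front and the back (1st, last, 2nd, 2nd-last, ...).
Starting from "xpjyyzlepsodzp": after the first operation, "pzdospelzyyjpx"; after the second, "pxzpdjoysypzel".

pxzpdjoysypzel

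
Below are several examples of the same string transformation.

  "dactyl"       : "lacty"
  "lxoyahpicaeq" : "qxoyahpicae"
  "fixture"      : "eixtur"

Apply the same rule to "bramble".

erambl

The transformation: delete the first character, then move the last character to the front.
On "bramble": the first step gives "ramble", and the second then gives "erambl".
(Check on "lxoyahpicaeq": → "xoyahpicaeq" → "qxoyahpicae" ✓)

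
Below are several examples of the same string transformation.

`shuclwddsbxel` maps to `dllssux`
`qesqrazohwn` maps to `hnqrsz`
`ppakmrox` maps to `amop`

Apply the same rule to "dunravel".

Rule — keep every other character starting from the first (positions 1st, 3rd, 5th, ...), then sort the characters into alphabetical order.
For "dunravel" the result is "aden".

aden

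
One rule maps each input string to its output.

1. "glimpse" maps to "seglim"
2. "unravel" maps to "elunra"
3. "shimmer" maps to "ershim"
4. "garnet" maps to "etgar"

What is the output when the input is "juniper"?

erjuni

Each output is the input with this applied: move the last 2 characters to the front (rotate right by 2), then delete the last character.
On "juniper": the first step gives "erjunip", and the second then gives "erjuni".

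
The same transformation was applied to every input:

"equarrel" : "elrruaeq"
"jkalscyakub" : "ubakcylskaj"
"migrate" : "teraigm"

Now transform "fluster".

In each case the input is transformed by: reverse the string, then swap each adjacent pair of characters (1↔2, 3↔4, ...).
Starting from "fluster": after the first operation, "retsulf"; after the second, "erstluf".
(Check on "equarrel": → "lerrauqe" → "elrruaeq" ✓)

erstluf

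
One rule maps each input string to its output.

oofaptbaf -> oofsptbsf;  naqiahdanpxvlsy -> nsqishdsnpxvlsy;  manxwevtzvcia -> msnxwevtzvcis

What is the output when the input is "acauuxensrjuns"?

scsuuxensrjuns

Each output is the input with this applied: replace every "a" with "s".
For "acauuxensrjuns" the result is "scsuuxensrjuns".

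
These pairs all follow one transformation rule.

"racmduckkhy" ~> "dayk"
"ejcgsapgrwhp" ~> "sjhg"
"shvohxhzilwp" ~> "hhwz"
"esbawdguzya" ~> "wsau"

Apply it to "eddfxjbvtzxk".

xdxv

The pattern: keep one character in every 3, starting at position 2 (positions 2nd, 5th, 8th, ...), then swap each adjacent pair of characters (1↔2, 3↔4, ...).
Working it through for "eddfxjbvtzxk": intermediate "dxvx", final "xdxv".
(Check on "esbawdguzya": → "swua" → "wsau" ✓)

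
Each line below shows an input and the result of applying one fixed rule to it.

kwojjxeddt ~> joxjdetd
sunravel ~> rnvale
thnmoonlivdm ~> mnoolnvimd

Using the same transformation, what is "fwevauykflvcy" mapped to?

veuakylfcvy

Each output is the input with this applied: delete the first 2 characters, then swap each adjacent pair of characters (1↔2, 3↔4, ...).
For "fwevauykflvcy" the result is "veuakylfcvy".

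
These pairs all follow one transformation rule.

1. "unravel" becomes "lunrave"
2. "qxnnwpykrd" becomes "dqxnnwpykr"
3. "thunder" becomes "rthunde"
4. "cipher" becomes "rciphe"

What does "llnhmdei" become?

illnhmde

Each output is the input with this applied: move the last character to the front.
So "llnhmdei" becomes "illnhmde".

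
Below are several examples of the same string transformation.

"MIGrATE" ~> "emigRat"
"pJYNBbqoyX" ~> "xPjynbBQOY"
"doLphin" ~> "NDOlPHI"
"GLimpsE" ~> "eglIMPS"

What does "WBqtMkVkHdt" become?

In each case the input is transformed by: move the last character to the front, then flip the case of every letter.
Starting from "WBqtMkVkHdt": after the first operation, "tWBqtMkVkHd"; after the second, "TwbQTmKvKhD".
(Check on "doLphin": → "ndoLphi" → "NDOlPHI" ✓)

TwbQTmKvKhD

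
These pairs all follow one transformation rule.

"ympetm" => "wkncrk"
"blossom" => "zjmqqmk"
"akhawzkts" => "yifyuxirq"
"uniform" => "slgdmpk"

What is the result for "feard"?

dcypb

Each output is the input with this applied: shift every letter 2 places backward in the alphabet (wrapping around).
Applying that to "feard" gives "dcypb".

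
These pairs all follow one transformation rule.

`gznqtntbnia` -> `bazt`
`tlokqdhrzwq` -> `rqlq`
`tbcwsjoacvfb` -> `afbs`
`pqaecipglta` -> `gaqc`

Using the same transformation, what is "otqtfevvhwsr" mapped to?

Rule — keep one character in every 3, starting at position 2 (positions 2nd, 5th, 8th, ...), then swap the front and back halves of the string.
Doing the same to "otqtfevvhwsr": "vstf".

vstf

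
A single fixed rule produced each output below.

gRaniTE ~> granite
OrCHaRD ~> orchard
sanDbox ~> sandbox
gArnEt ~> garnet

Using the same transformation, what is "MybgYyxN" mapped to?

The pattern: convert every letter to lowercase.
Doing the same to "MybgYyxN": "mybgyyxn".

mybgyyxn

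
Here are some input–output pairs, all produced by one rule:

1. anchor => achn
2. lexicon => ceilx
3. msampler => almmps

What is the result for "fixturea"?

firtux

Looking at the pairs, the operation is to delete the last 2 characters, then sort the characters into alphabetical order.
For "fixturea", step one produces "fixtur"; step two turns that into "firtux".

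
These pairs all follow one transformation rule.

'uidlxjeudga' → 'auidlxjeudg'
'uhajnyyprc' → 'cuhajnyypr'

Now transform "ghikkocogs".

Each output is the input with this applied: move the last character to the front.
Doing the same to "ghikkocogs": "sghikkocog".

sghikkocog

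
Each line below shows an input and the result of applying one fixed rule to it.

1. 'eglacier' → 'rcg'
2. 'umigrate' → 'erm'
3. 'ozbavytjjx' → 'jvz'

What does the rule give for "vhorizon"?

The rule is to keep one character in every 3, starting at position 2 (positions 2nd, 5th, 8th, ...), then reverse the string.
For "vhorizon", step one produces "hin"; step two turns that into "nih".

nih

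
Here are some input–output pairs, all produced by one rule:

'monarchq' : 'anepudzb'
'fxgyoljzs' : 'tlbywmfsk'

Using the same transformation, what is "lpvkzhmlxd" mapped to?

ixmuzykqyc

The transformation: shift every letter 13 places forward in the alphabet (wrapping around) — i.e. ROT13, then move the first 2 characters to the end (rotate left by 2).
For "lpvkzhmlxd", step one produces "ycixmuzykq"; step two turns that into "ixmuzykqyc".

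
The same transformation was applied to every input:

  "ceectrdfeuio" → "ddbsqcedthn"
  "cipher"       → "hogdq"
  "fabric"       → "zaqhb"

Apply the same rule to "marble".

zqakd

Looking at the pairs, the operation is to delete the first character, then shift every letter 1 place backward in the alphabet (wrapping around).
"marble" → "arble" → "zqakd".
(Check on "fabric": → "abric" → "zaqhb" ✓)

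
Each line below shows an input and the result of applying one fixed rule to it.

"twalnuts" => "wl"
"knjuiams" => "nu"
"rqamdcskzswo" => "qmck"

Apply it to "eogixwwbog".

Looking at the pairs, the operation is to delete the last 3 characters, then keep every other character starting from the second (positions 2nd, 4th, 6th, ...).
"eogixwwbog" → "eogixww" → "oiw".
(Check on "twalnuts": → "twaln" → "wl" ✓)

oiw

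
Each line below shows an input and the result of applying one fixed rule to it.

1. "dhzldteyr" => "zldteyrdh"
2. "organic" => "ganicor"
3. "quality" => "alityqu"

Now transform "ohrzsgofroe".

rzsgofroeoh

The pattern: move the first 2 characters to the end (rotate left by 2).
Doing the same to "ohrzsgofroe": "rzsgofroeoh".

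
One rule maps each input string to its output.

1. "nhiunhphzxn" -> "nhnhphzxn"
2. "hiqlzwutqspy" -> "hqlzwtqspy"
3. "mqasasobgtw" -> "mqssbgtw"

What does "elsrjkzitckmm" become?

Looking at the pairs, the operation is to remove every vowel.
"elsrjkzitckmm" → "lsrjkztckmm".

lsrjkztckmm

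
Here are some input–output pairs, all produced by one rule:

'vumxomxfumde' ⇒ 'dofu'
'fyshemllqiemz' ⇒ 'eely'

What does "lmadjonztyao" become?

What's happening: keep one character in every 3, starting at position 2 (positions 2nd, 5th, 8th, ...), then swap the first and last characters.
Doing the same to "lmadjonztyao": "ajzm".
(Check on "vumxomxfumde": → "uofd" → "dofu" ✓)

ajzm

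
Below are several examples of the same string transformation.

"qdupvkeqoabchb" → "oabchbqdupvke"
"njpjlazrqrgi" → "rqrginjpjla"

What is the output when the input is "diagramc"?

The pattern: swap the front and back halves of the string, then delete the first character.
For "diagramc", step one produces "ramcdiag"; step two turns that into "amcdiag".

amcdiag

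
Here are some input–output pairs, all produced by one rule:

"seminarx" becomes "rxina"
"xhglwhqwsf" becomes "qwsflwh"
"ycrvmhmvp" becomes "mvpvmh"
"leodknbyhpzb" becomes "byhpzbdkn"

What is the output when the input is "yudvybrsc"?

The transformation: delete the first 3 characters, then move the first 3 characters to the end (rotate left by 3).
For "yudvybrsc" the result is "rscvyb".

rscvyb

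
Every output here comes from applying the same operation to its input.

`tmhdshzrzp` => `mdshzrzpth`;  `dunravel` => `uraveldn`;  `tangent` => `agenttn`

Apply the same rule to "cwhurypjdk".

Each output is the input with this applied: move the first 2 characters to the end (rotate left by 2), then swap the first and last characters.
For "cwhurypjdk", step one produces "hurypjdkcw"; step two turns that into "wurypjdkch".

wurypjdkch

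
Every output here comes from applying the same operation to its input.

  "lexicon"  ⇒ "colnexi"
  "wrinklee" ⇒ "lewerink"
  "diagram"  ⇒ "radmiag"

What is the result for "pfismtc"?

Each output is the input with this applied: swap the first and last characters, then move the last 3 characters to the front (rotate right by 3).
Doing the same to "pfismtc": "mtpcfis".
(Check on "lexicon": → "nexicol" → "colnexi" ✓)

mtpcfis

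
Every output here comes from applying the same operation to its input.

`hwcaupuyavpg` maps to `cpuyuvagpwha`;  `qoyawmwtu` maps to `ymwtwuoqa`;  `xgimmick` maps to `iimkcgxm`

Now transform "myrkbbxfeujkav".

rbbfxuekjvaymk

The pattern: swap each adjacent pair of characters (1↔2, 3↔4, ...), then move the first 3 characters to the end (rotate left by 3).
Starting from "myrkbbxfeujkav": after the first operation, "ymkrbbfxuekjva"; after the second, "rbbfxuekjvaymk".
(Check on "hwcaupuyavpg": → "whacpuyuvagp" → "cpuyuvagpwha" ✓)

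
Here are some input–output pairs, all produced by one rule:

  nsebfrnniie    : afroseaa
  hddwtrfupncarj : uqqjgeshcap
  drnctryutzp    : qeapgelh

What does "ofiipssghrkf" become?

The rule is to delete the last 3 characters, then shift every letter 13 places forward in the alphabet (wrapping around) — i.e. ROT13.
"ofiipssghrkf" → "bsvvcfftu".

bsvvcfftu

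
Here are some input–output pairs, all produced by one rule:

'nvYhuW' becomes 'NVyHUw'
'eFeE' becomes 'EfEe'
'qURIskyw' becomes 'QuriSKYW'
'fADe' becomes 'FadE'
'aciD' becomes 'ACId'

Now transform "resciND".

RESCInd

Looking at the pairs, the operation is to flip the case of every letter.
For "resciND" the result is "RESCInd".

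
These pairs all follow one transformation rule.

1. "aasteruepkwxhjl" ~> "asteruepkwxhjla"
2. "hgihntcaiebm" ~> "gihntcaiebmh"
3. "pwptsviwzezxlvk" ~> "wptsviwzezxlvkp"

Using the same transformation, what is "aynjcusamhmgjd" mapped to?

ynjcusamhmgjda

The transformation: move the first character to the end.
Applying that to "aynjcusamhmgjd" gives "ynjcusamhmgjda".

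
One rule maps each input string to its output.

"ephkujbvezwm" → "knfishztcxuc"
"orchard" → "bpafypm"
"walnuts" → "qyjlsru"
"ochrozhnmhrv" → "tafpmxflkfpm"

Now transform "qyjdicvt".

In each case the input is transformed by: shift every letter 2 places backward in the alphabet (wrapping around), then swap the first and last characters.
For "qyjdicvt", step one produces "owhbgatr"; step two turns that into "rwhbgato".
(Check on "ochrozhnmhrv": → "mafpmxflkfpt" → "tafpmxflkfpm" ✓)

rwhbgato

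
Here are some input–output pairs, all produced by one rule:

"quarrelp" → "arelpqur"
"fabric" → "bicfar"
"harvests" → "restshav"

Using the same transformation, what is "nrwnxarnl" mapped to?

In each case the input is transformed by: move the first 3 characters to the end (rotate left by 3), then swap the first and last characters.
For "nrwnxarnl", step one produces "nxarnlnrw"; step two turns that into "wxarnlnrn".
(Check on "fabric": → "ricfab" → "bicfar" ✓)

wxarnlnrn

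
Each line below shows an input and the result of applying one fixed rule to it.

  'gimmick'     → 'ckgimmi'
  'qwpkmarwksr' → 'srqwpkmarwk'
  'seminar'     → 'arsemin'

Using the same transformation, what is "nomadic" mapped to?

icnomad

Rule — move the last 2 characters to the front (rotate right by 2).
On "nomadic" that produces "icnomad".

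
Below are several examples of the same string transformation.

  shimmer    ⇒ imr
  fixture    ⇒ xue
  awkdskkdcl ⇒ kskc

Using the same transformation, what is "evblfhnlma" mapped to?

Looking at the pairs, the operation is to delete the first 2 characters, then keep every other character starting from the first (positions 1st, 3rd, 5th, ...).
Applying that to "evblfhnlma" gives "bfnm".
(Check on "fixture": → "xture" → "xue" ✓)

bfnm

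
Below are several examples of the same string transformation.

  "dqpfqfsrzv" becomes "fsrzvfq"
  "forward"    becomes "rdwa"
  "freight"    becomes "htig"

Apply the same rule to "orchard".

The pattern: delete the first 3 characters, then move the first 2 characters to the end (rotate left by 2).
"orchard" → "hard" → "rdha".

rdha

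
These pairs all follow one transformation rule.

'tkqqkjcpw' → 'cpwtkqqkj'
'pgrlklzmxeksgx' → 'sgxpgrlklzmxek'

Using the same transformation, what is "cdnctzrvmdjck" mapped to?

jckcdnctzrvmd

Looking at the pairs, the operation is to move the last 3 characters to the front (rotate right by 3).
On "cdnctzrvmdjck" that produces "jckcdnctzrvmd".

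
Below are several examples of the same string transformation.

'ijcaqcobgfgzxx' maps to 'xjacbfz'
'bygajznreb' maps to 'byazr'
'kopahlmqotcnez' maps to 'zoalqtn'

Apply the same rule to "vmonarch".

hmnr

The transformation: move the last character to the front, then keep every other character starting from the first (positions 1st, 3rd, 5th, ...).
Applying both steps to "vmonarch": "hvmonarc", then "hmnr".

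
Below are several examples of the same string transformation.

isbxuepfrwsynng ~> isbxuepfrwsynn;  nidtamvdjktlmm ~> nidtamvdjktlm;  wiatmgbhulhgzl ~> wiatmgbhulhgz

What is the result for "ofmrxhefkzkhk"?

In each case the input is transformed by: delete the last character.
Applying that to "ofmrxhefkzkhk" gives "ofmrxhefkzkh".

ofmrxhefkzkh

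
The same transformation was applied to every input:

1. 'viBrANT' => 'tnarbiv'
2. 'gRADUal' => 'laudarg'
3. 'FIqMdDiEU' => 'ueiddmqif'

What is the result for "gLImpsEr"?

Rule — reverse the string, then convert every letter to lowercase.
So "gLImpsEr" becomes "respmilg".

respmilg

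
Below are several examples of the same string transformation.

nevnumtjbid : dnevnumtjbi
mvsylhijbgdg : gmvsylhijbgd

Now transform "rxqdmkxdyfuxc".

crxqdmkxdyfux

Looking at the pairs, the operation is to move the last character to the front.
"rxqdmkxdyfuxc" → "crxqdmkxdyfux".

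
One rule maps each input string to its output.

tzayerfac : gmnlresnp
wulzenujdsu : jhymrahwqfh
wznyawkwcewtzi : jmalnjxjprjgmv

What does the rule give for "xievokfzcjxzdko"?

kvribxsmpwkmqxb

The pattern: shift every letter 13 places forward in the alphabet (wrapping around) — i.e. ROT13.
"xievokfzcjxzdko" → "kvribxsmpwkmqxb".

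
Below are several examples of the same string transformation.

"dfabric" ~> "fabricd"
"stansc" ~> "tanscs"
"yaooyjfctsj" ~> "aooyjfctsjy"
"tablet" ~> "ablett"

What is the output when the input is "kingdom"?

ingdomk

Looking at the pairs, the operation is to move the first character to the end.
"kingdom" → "ingdomk".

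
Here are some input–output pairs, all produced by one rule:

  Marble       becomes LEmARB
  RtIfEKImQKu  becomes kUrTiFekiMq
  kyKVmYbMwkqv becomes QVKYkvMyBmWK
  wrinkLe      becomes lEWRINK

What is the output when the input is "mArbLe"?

Each output is the input with this applied: flip the case of every letter, then move the last 2 characters to the front (rotate right by 2).
Working it through for "mArbLe": intermediate "MaRBlE", final "lEMaRB".
(Check on "RtIfEKImQKu": → "rTiFekiMqkU" → "kUrTiFekiMq" ✓)

lEMaRB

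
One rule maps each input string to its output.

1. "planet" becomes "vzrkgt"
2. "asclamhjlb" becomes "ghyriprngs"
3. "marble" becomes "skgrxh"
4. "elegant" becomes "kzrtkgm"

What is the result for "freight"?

Each output is the input with this applied: shift every letter 6 places forward in the alphabet (wrapping around), then take characters alternately from the front and the back (1st, last, 2nd, 2nd-last, ...).
Applying both steps to "freight": "lxkomnz", then "lzxnkmo".

lzxnkmo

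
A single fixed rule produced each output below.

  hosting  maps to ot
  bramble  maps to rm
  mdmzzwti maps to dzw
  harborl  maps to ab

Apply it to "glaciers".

Rule — keep every other character starting from the second (positions 2nd, 4th, 6th, ...), then delete the last character.
On "glaciers": the first step gives "lces", and the second then gives "lce".

lce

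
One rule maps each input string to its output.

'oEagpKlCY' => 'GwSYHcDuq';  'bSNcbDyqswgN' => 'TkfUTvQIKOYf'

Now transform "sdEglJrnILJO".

KVwYDbJFadbg

The transformation: shift every letter 8 places backward in the alphabet (wrapping around), then flip the case of every letter.
For "sdEglJrnILJO", step one produces "kvWydBjfADBG"; step two turns that into "KVwYDbJFadbg".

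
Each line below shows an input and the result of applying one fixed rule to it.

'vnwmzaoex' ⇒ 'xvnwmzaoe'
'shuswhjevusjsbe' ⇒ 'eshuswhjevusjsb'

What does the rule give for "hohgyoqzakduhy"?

yhohgyoqzakduh

Rule — move the last character to the front.
On "hohgyoqzakduhy" that produces "yhohgyoqzakduh".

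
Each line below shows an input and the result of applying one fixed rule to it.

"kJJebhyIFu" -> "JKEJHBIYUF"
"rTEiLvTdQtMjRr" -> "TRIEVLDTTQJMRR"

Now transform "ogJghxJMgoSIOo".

GOGJXHMJOGISOO

Rule — swap each adjacent pair of characters (1↔2, 3↔4, ...), then convert every letter to uppercase.
"ogJghxJMgoSIOo" → "gogJxhMJogISoO" → "GOGJXHMJOGISOO".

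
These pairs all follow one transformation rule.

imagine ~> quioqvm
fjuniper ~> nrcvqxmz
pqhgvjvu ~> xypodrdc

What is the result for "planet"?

The rule is to shift every letter 8 places forward in the alphabet (wrapping around).
"planet" → "xtivmb".

xtivmb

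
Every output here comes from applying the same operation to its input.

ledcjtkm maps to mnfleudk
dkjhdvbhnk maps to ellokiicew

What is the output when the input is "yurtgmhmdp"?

zqvesnuihn

In each case the input is transformed by: shift every letter 1 place forward in the alphabet (wrapping around), then take characters alternately from the front and the back (1st, last, 2nd, 2nd-last, ...).
So "yurtgmhmdp" becomes "zqvesnuihn".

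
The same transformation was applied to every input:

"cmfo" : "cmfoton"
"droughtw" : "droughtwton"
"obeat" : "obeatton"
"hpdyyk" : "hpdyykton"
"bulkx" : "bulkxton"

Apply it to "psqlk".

Rule — append "ton".
For "psqlk" the result is "psqlkton".

psqlkton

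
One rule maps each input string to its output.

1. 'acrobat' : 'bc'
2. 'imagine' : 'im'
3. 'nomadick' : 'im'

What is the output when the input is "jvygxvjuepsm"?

Each output is the input with this applied: reverse the string, then keep one character in every 3, starting at position 3 (positions 3rd, 6th, 9th, ...).
For "jvygxvjuepsm" the result is "pjgj".

pjgj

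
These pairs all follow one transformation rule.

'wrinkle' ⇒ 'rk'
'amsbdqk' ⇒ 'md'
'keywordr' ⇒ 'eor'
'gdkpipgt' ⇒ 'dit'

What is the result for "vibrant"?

The rule is to keep one character in every 3, starting at position 2 (positions 2nd, 5th, 8th, ...).
Applying that to "vibrant" gives "ia".

ia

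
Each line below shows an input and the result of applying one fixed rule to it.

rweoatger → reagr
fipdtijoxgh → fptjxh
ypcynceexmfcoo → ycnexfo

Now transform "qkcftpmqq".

In each case the input is transformed by: keep every other character starting from the first (positions 1st, 3rd, 5th, ...).
So "qkcftpmqq" becomes "qctmq".

qctmq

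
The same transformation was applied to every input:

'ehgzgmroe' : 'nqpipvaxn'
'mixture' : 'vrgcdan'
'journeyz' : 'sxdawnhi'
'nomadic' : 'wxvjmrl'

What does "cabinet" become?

ljkrwnc

The rule is to shift every letter 9 places forward in the alphabet (wrapping around).
For "cabinet" the result is "ljkrwnc".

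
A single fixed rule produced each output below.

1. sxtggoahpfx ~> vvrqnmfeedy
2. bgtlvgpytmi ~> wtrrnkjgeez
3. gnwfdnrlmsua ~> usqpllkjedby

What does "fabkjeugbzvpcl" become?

Looking at the pairs, the operation is to sort the characters into reverse alphabetical order, then shift every letter 2 places backward in the alphabet (wrapping around).
On "fabkjeugbzvpcl": the first step gives "zvuplkjgfecbba", and the second then gives "xtsnjihedcazzy".
(Check on "sxtggoahpfx": → "xxtspohggfa" → "vvrqnmfeedy" ✓)

xtsnjihedcazzy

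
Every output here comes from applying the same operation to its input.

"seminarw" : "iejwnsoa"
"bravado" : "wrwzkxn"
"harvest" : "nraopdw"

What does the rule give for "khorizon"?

knevkjgd

The pattern: shift every letter 4 places backward in the alphabet (wrapping around), then move the first 2 characters to the end (rotate left by 2).
On "khorizon": the first step gives "gdknevkj", and the second then gives "knevkjgd".
(Check on "seminarw": → "oaiejwns" → "iejwnsoa" ✓)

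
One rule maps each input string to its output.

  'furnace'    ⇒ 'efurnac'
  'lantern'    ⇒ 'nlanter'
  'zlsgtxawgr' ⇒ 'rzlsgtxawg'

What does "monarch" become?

Each output is the input with this applied: move the last character to the front.
For "monarch" the result is "hmonarc".

hmonarc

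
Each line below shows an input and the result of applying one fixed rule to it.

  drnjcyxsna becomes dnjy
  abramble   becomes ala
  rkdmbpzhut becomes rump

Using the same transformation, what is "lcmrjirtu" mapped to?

The pattern: take characters alternately from the front and the back (1st, last, 2nd, 2nd-last, ...), then keep one character in every 3, starting at position 1 (positions 1st, 4th, 7th, ...).
Starting from "lcmrjirtu": after the first operation, "luctmrrij"; after the second, "ltr".

ltr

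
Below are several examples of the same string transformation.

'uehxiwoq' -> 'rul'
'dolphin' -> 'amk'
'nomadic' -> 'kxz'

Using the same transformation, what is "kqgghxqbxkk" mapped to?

hdnh

The transformation: shift every letter 3 places backward in the alphabet (wrapping around), then keep one character in every 3, starting at position 1 (positions 1st, 4th, 7th, ...).
"kqgghxqbxkk" → "hdnh".
(Check on "nomadic": → "kljxafz" → "kxz" ✓)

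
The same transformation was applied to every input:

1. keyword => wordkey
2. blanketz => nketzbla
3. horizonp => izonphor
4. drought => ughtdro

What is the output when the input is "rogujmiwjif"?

ujmiwjifrog

The pattern: move the first 3 characters to the end (rotate left by 3).
Applying that to "rogujmiwjif" gives "ujmiwjifrog".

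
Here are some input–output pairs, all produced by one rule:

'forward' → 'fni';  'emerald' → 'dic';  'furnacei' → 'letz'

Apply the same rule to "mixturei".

zkiz

In each case the input is transformed by: shift every letter 9 places backward in the alphabet (wrapping around), then keep every other character starting from the second (positions 2nd, 4th, 6th, ...).
"mixturei" → "dzoklivz" → "zkiz".
(Check on "furnacei": → "wliertvz" → "letz" ✓)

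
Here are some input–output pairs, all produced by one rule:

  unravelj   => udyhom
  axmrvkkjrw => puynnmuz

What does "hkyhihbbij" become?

bklkeelm

The rule is to shift every letter 3 places forward in the alphabet (wrapping around), then delete the first 2 characters.
For "hkyhihbbij", step one produces "knbklkeelm"; step two turns that into "bklkeelm".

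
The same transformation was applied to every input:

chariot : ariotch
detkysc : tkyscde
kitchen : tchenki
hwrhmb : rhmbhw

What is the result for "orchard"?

chardor

What's happening: move the first 2 characters to the end (rotate left by 2).
On "orchard" that produces "chardor".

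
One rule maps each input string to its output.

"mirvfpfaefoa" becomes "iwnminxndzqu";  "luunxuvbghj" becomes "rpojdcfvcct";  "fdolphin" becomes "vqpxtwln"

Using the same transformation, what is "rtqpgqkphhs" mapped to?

appxsyoxybz

What's happening: reverse the string, then shift every letter 8 places forward in the alphabet (wrapping around).
Working it through for "rtqpgqkphhs": intermediate "shhpkqgpqtr", final "appxsyoxybz".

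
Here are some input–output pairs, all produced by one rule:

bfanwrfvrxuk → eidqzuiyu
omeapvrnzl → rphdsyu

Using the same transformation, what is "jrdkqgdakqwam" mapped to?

What's happening: shift every letter 3 places forward in the alphabet (wrapping around), then delete the last 3 characters.
"jrdkqgdakqwam" → "mugntjgdntzdp" → "mugntjgdnt".

mugntjgdnt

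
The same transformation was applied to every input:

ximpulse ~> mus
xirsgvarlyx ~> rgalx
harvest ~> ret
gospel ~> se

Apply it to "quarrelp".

arl

Looking at the pairs, the operation is to delete the first character, then keep every other character starting from the second (positions 2nd, 4th, 6th, ...).
Applying that to "quarrelp" gives "arl".
(Check on "xirsgvarlyx": → "irsgvarlyx" → "rgalx" ✓)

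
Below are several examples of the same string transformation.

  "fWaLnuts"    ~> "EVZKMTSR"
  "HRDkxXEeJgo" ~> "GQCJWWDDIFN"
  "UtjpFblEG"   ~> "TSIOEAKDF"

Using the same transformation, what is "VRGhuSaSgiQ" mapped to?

The pattern: shift every letter 1 place backward in the alphabet (wrapping around), then convert every letter to uppercase.
Starting from "VRGhuSaSgiQ": after the first operation, "UQFgtRzRfhP"; after the second, "UQFGTRZRFHP".

UQFGTRZRFHP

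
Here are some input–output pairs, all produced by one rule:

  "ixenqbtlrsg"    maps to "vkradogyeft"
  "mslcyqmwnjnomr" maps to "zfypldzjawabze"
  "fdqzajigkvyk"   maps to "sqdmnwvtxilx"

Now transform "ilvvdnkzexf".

vyiiqaxmrks

The rule is to shift every letter 13 places forward in the alphabet (wrapping around) — i.e. ROT13.
On "ilvvdnkzexf" that produces "vyiiqaxmrks".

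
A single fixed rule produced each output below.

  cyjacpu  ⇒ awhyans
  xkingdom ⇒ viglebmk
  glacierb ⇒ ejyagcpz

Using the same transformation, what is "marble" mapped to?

Looking at the pairs, the operation is to shift every letter 2 places backward in the alphabet (wrapping around).
For "marble" the result is "kypzjc".

kypzjc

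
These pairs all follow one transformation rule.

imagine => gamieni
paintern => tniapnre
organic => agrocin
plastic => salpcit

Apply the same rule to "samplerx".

The transformation: move the last 3 characters to the front (rotate right by 3), then reverse the string.
On "samplerx": the first step gives "erxsampl", and the second then gives "lpmasxre".

lpmasxre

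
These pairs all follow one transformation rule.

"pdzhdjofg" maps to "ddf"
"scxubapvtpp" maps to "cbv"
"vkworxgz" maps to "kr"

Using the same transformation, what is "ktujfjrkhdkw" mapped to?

tfkk

What's happening: move the last character to the front, then keep one character in every 3, starting at position 3 (positions 3rd, 6th, 9th, ...).
"ktujfjrkhdkw" → "wktujfjrkhdk" → "tfkk".
(Check on "scxubapvtpp": → "pscxubapvtp" → "cbv" ✓)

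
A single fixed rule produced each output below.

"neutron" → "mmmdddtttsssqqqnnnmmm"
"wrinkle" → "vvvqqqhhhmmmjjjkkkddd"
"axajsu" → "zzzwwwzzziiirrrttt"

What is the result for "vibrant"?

uuuhhhaaaqqqzzzmmmsss

The transformation: shift every letter 1 place backward in the alphabet (wrapping around), then repeat every character 3 times.
Starting from "vibrant": after the first operation, "uhaqzms"; after the second, "uuuhhhaaaqqqzzzmmmsss".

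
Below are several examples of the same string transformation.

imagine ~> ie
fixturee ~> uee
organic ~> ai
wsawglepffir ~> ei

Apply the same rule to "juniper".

ie

In each case the input is transformed by: delete the first 3 characters, then keep only the vowels.
On "juniper": the first step gives "iper", and the second then gives "ie".
(Check on "fixturee": → "turee" → "uee" ✓)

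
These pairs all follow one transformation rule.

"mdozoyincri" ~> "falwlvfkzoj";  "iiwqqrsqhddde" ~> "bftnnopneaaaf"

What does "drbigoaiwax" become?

uoyfdlxftxa

Each output is the input with this applied: shift every letter 3 places backward in the alphabet (wrapping around), then swap the first and last characters.
Starting from "drbigoaiwax": after the first operation, "aoyfdlxftxu"; after the second, "uoyfdlxftxa".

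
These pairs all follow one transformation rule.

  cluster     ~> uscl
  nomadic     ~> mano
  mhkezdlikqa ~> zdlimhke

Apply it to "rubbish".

The pattern: delete the last 3 characters, then swap the front and back halves of the string.
"rubbish" → "rubb" → "bbru".

bbru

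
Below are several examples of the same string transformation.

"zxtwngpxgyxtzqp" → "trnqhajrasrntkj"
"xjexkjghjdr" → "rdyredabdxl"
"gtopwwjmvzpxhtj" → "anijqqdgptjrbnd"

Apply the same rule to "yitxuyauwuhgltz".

The transformation: shift every letter 6 places backward in the alphabet (wrapping around).
"yitxuyauwuhgltz" → "scnrosuoqobafnt".

scnrosuoqobafnt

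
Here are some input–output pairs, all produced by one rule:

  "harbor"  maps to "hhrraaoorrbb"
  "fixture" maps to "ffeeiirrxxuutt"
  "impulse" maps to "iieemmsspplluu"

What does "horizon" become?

The pattern: take characters alternately from the front and the back (1st, last, 2nd, 2nd-last, ...), then double every character.
So "horizon" becomes "hhnnoooorrzzii".

hhnnoooorrzzii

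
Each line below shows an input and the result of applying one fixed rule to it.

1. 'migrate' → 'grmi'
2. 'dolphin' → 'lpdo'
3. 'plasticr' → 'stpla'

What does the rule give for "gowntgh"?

wngo

What's happening: delete the last 3 characters, then move the last 2 characters to the front (rotate right by 2).
On "gowntgh": the first step gives "gown", and the second then gives "wngo".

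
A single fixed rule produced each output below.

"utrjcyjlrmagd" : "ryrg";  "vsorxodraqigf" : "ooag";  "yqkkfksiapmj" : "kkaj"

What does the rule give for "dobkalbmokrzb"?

bloz

What's happening: keep one character in every 3, starting at position 3 (positions 3rd, 6th, 9th, ...).
For "dobkalbmokrzb" the result is "bloz".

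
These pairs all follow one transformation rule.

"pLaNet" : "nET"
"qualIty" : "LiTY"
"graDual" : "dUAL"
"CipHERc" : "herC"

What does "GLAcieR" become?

CIEr

The pattern: flip the case of every letter, then delete the first 3 characters.
On "GLAcieR": the first step gives "glaCIEr", and the second then gives "CIEr".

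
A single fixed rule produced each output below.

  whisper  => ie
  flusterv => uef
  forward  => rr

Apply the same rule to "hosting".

The transformation: move the first character to the end, then keep one character in every 3, starting at position 2 (positions 2nd, 5th, 8th, ...).
For "hosting", step one produces "ostingh"; step two turns that into "sn".

sn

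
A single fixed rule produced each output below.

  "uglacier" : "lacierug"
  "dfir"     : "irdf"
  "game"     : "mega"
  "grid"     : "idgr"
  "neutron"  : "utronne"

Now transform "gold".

ldgo

Each output is the input with this applied: move the first 2 characters to the end (rotate left by 2).
So "gold" becomes "ldgo".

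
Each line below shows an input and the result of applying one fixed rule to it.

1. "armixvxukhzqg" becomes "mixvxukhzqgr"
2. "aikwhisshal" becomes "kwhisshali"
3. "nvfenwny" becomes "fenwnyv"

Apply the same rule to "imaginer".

aginerm

Each output is the input with this applied: delete the first character, then move the first character to the end.
"imaginer" → "maginer" → "aginerm".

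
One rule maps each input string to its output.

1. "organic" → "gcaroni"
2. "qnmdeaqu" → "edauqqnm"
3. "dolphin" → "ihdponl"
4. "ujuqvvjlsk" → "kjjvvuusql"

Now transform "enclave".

The pattern: sort the characters into reverse alphabetical order, then move the last 3 characters to the front (rotate right by 3).
"enclave" → "vnleeca" → "ecavnle".

ecavnle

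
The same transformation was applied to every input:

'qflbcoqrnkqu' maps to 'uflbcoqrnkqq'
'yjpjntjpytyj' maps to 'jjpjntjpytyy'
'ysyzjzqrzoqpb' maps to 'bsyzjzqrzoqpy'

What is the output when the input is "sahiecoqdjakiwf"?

What's happening: swap the first and last characters.
"sahiecoqdjakiwf" → "fahiecoqdjakiws".

fahiecoqdjakiws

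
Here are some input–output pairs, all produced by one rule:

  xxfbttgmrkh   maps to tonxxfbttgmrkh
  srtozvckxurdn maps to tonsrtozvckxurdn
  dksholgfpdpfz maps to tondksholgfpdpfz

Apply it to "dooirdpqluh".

tondooirdpqluh

The transformation: prepend "ton".
Doing the same to "dooirdpqluh": "tondooirdpqluh".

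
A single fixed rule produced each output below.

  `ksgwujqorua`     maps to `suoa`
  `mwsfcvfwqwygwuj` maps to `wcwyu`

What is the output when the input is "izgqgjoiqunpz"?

zgin

Rule — keep one character in every 3, starting at position 2 (positions 2nd, 5th, 8th, ...).
Applying that to "izgqgjoiqunpz" gives "zgin".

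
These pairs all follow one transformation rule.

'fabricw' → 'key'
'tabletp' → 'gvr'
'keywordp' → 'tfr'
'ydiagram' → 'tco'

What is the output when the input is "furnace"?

ceg

In each case the input is transformed by: shift every letter 2 places forward in the alphabet (wrapping around), then keep only the last 3 characters.
Starting from "furnace": after the first operation, "hwtpceg"; after the second, "ceg".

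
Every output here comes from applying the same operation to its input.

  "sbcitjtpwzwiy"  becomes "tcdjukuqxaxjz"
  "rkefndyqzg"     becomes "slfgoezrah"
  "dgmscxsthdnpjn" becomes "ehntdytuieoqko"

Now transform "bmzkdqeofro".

cnalerfpgsp

Rule — shift every letter 1 place forward in the alphabet (wrapping around).
So "bmzkdqeofro" becomes "cnalerfpgsp".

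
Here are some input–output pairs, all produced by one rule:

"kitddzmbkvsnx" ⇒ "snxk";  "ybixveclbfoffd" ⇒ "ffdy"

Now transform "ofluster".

Rule — move the last 3 characters to the front (rotate right by 3), then keep only the first 4 characters.
For "ofluster", step one produces "teroflus"; step two turns that into "tero".

tero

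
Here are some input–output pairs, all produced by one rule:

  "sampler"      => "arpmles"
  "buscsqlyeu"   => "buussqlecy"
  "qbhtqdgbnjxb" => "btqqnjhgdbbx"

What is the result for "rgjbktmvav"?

Each output is the input with this applied: sort the characters into reverse alphabetical order, then swap the first and last characters.
Working it through for "rgjbktmvav": intermediate "vvtrmkjgba", final "avtrmkjgbv".
(Check on "buscsqlyeu": → "yuussqlecb" → "buussqlecy" ✓)

avtrmkjgbv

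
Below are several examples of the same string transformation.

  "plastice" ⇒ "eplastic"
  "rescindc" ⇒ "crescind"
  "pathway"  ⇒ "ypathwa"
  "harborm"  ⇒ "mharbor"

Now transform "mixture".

emixtur

Rule — move the last character to the front.
"mixture" → "emixtur".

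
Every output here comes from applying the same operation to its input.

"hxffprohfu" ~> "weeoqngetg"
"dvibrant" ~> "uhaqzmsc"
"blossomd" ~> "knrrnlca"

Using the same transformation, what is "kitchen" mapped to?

hsbgdmj

The rule is to move the first character to the end, then shift every letter 1 place backward in the alphabet (wrapping around).
For "kitchen", step one produces "itchenk"; step two turns that into "hsbgdmj".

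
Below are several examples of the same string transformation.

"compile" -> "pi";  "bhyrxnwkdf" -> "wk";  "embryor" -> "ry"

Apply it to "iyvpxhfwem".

The transformation: delete the last 2 characters, then keep only the last 2 characters.
Starting from "iyvpxhfwem": after the first operation, "iyvpxhfw"; after the second, "fw".

fw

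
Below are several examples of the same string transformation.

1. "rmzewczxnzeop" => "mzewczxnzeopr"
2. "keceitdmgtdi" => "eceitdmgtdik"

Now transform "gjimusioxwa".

The pattern: move the first character to the end.
For "gjimusioxwa" the result is "jimusioxwag".

jimusioxwag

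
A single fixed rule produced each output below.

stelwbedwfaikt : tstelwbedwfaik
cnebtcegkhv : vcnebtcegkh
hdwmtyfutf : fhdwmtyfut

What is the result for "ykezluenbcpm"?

Each output is the input with this applied: move the last character to the front.
For "ykezluenbcpm" the result is "mykezluenbcp".

mykezluenbcp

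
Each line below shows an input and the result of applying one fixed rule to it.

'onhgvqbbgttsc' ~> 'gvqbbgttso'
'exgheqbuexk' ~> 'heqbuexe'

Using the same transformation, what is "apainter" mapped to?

intea

The pattern: swap the first and last characters, then delete the first 3 characters.
For "apainter", step one produces "rpaintea"; step two turns that into "intea".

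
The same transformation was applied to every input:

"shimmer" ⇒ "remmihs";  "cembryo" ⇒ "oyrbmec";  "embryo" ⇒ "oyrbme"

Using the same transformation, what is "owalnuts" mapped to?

What's happening: reverse the string.
On "owalnuts" that produces "stunlawo".

stunlawo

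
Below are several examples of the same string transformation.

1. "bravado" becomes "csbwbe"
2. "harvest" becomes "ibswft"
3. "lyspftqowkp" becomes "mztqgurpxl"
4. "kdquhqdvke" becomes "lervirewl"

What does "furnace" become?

gvsobd

Each output is the input with this applied: shift every letter 1 place forward in the alphabet (wrapping around), then delete the last character.
So "furnace" becomes "gvsobd".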